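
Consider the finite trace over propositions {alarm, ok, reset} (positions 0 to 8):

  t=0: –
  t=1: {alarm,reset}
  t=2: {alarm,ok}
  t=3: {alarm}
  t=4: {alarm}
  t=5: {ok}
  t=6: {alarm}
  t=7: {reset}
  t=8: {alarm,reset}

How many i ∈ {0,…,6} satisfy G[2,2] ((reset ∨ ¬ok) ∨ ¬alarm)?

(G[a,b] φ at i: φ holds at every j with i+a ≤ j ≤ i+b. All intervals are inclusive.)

6

Evaluate at each i in [0,6]:
  i=0: ✗ (fails at j=2)
  i=1: ✓ (all of [3,3])
  i=2: ✓ (all of [4,4])
  i=3: ✓ (all of [5,5])
  i=4: ✓ (all of [6,6])
  i=5: ✓ (all of [7,7])
  i=6: ✓ (all of [8,8])
Positions where it holds: {1, 2, 3, 4, 5, 6} → 6.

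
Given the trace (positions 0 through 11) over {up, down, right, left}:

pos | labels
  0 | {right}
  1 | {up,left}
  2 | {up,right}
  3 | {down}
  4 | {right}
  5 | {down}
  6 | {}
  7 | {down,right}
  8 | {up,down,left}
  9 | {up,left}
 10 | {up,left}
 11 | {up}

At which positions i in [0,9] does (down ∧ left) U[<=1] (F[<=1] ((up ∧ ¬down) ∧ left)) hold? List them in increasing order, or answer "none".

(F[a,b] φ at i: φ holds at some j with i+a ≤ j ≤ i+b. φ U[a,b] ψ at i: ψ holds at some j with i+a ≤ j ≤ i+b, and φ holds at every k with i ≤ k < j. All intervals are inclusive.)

0, 1, 8, 9

Evaluate at each i in [0,9]:
  i=0: ✓ (rhs at j=0)
  i=1: ✓ (rhs at j=1)
  i=2: ✗ (no rhs in [2,3])
  i=3: ✗ (no rhs in [3,4])
  i=4: ✗ (no rhs in [4,5])
  i=5: ✗ (no rhs in [5,6])
  i=6: ✗ (no rhs in [6,7])
  i=7: ✗ (lhs fails at k=7 before rhs at j=8)
  i=8: ✓ (rhs at j=8)
  i=9: ✓ (rhs at j=9)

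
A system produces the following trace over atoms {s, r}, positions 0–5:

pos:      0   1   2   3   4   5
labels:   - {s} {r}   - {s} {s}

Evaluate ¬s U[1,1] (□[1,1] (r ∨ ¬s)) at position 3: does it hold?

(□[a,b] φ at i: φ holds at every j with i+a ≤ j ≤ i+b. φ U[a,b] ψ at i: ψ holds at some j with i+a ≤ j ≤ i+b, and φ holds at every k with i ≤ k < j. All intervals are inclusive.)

Need some j in [4,4] with □[1,1] (r ∨ ¬s), and ¬s at every k in [3,j-1].
  j=4: □[1,1] (r ∨ ¬s) — fails at 5.
No j in the window works → until fails.

False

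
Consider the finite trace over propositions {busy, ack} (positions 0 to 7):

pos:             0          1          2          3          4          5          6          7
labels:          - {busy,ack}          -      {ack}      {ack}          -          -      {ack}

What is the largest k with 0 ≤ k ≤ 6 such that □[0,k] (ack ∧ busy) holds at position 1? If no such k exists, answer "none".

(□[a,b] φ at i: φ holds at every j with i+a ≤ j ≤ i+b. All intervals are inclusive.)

0

(ack ∧ busy) must hold from j=1 onward; find where it first fails.
  j=1: holds
  j=2: fails
Holds on [1,1], so largest k = 0.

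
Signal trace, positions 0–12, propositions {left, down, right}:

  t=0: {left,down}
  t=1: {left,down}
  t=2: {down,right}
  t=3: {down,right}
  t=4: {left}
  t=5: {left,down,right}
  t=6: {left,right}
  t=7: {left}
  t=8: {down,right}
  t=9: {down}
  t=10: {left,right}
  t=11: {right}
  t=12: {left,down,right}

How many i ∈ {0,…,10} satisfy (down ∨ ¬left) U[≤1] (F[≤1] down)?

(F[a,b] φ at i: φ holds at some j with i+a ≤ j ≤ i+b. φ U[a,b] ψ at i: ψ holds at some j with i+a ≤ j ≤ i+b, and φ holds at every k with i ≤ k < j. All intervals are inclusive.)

9

Evaluate at each i in [0,10]:
  i=0: ✓ (rhs at j=0)
  i=1: ✓ (rhs at j=1)
  i=2: ✓ (rhs at j=2)
  i=3: ✓ (rhs at j=3)
  i=4: ✓ (rhs at j=4)
  i=5: ✓ (rhs at j=5)
  i=6: ✗ (lhs fails at k=6 before rhs at j=7)
  i=7: ✓ (rhs at j=7)
  i=8: ✓ (rhs at j=8)
  i=9: ✓ (rhs at j=9)
  i=10: ✗ (lhs fails at k=10 before rhs at j=11)
Positions where it holds: {0, 1, 2, 3, 4, 5, 7, 8, 9} → 9.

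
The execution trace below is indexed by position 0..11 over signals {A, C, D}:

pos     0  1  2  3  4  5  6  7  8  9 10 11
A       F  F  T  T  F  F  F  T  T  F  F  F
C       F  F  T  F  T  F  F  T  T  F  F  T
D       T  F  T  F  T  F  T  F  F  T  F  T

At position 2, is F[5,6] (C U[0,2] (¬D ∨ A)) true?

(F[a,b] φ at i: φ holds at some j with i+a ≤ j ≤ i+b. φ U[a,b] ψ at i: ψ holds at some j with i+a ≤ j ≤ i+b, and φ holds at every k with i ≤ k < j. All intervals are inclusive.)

True

Check (C U[0,2] (¬D ∨ A)) at each j in [7,8]:
  j=7: holds
  j=8: holds
Found at j=7 → formula holds.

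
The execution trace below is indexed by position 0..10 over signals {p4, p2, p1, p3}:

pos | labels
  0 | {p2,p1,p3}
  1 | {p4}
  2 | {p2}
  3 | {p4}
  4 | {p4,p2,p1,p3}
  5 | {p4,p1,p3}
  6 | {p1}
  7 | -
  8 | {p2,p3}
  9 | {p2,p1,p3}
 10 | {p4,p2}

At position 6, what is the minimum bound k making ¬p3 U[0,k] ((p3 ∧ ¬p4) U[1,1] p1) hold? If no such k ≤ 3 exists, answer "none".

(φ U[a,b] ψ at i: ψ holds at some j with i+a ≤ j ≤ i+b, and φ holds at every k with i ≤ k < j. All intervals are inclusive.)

Need earliest j ≥ 6 with ((p3 ∧ ¬p4) U[1,1] p1), and ¬p3 at every k in [6,j-1].
  j=6: rhs fails.
  j=7: rhs fails.
  j=8: rhs holds; lhs holds on [6,7]. k = 2.

2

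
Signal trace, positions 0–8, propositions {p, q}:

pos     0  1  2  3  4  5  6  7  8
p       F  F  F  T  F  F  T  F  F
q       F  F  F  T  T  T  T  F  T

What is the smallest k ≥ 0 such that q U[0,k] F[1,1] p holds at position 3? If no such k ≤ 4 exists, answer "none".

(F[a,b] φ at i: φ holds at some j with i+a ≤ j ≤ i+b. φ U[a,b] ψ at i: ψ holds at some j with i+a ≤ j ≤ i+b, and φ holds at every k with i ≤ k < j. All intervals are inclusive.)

2

Need earliest j ≥ 3 with F[1,1] p, and q at every k in [3,j-1].
  j=3: rhs fails.
  j=4: rhs fails.
  j=5: rhs holds; lhs holds on [3,4]. k = 2.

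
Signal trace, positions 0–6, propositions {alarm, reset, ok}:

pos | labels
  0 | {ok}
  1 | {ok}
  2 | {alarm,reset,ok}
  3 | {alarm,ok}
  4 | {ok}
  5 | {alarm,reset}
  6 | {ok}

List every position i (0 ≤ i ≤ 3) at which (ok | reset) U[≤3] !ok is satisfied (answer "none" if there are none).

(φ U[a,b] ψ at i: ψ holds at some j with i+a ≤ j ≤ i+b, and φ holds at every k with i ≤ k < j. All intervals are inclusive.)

Evaluate at each i in [0,3]:
  i=0: ✗ (no rhs in [0,3])
  i=1: ✗ (no rhs in [1,4])
  i=2: ✓ (rhs at j=5; lhs holds on [2,4])
  i=3: ✓ (rhs at j=5; lhs holds on [3,4])

2, 3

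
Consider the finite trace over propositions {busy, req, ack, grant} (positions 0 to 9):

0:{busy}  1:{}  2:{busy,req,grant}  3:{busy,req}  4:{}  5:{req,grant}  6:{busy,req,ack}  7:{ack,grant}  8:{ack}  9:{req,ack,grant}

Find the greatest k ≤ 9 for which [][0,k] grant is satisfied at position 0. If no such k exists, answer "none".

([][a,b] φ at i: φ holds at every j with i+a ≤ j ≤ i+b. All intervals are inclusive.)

grant must hold from j=0 onward; find where it first fails.
  j=0: fails → no k works.

none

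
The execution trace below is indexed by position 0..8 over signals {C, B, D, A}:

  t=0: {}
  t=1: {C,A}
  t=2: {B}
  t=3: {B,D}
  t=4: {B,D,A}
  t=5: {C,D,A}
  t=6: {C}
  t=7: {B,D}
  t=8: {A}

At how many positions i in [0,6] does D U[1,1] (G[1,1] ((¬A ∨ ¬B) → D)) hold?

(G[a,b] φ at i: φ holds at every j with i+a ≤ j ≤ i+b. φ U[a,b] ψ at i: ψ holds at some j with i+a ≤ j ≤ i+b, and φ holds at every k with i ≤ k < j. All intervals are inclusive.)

Evaluate at each i in [0,6]:
  i=0: ✗ (no rhs in [1,1])
  i=1: ✗ (lhs fails at k=1 before rhs at j=2)
  i=2: ✗ (lhs fails at k=2 before rhs at j=3)
  i=3: ✓ (rhs at j=4; lhs holds on [3,3])
  i=4: ✗ (no rhs in [5,5])
  i=5: ✓ (rhs at j=6; lhs holds on [5,5])
  i=6: ✗ (no rhs in [7,7])
Positions where it holds: {3, 5} → 2.

2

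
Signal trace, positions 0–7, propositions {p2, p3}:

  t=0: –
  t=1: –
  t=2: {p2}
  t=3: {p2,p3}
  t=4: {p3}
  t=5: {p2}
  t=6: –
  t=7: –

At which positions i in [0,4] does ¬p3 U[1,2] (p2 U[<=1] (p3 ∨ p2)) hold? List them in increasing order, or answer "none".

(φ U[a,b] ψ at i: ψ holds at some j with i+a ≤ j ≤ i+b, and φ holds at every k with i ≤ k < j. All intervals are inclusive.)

0, 1, 2

Evaluate at each i in [0,4]:
  i=0: ✓ (rhs at j=2; lhs holds on [0,1])
  i=1: ✓ (rhs at j=2; lhs holds on [1,1])
  i=2: ✓ (rhs at j=3; lhs holds on [2,2])
  i=3: ✗ (lhs fails at k=3 before rhs at j=4)
  i=4: ✗ (lhs fails at k=4 before rhs at j=5)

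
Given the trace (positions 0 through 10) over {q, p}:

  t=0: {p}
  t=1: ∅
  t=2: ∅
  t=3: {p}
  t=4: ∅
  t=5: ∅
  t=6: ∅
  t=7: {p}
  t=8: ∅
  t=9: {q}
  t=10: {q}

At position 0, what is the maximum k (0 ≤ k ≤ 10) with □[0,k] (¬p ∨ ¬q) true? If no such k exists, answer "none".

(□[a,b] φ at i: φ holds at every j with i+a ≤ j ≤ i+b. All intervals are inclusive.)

(¬p ∨ ¬q) must hold from j=0 onward; find where it first fails.
  j=0: holds
  j=1: holds
  j=2: holds
  j=3: holds
  j=4: holds
  j=5: holds
  j=6: holds
  j=7: holds
  j=8: holds
  j=9: holds
  j=10: holds
Holds through j=10; largest k = 10.

10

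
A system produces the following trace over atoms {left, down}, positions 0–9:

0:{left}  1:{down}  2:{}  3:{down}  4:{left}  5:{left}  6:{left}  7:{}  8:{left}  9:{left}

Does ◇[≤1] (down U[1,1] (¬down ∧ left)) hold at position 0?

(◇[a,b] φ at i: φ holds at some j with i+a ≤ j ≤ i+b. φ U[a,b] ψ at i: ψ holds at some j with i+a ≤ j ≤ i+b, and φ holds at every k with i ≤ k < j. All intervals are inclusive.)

No

Check (down U[1,1] (¬down ∧ left)) at each j in [0,1]:
  j=0: fails
  j=1: fails
No position in the window satisfies it → formula fails.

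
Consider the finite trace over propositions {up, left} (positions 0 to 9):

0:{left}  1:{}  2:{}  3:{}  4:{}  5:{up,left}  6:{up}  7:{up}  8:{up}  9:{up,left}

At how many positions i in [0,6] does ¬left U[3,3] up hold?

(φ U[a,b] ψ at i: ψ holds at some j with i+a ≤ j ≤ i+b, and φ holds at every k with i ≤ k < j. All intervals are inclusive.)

2

Evaluate at each i in [0,6]:
  i=0: ✗ (no rhs in [3,3])
  i=1: ✗ (no rhs in [4,4])
  i=2: ✓ (rhs at j=5; lhs holds on [2,4])
  i=3: ✗ (lhs fails at k=5 before rhs at j=6)
  i=4: ✗ (lhs fails at k=5 before rhs at j=7)
  i=5: ✗ (lhs fails at k=5 before rhs at j=8)
  i=6: ✓ (rhs at j=9; lhs holds on [6,8])
Positions where it holds: {2, 6} → 2.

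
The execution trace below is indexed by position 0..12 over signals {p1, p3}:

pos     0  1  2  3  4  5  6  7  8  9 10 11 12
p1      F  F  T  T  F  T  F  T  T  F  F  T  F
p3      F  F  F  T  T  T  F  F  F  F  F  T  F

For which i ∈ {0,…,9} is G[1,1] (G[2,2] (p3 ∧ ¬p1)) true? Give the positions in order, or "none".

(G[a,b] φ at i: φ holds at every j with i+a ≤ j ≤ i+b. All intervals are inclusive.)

1

Evaluate at each i in [0,9]:
  i=0: ✗ (fails at j=1)
  i=1: ✓ (all of [2,2])
  i=2: ✗ (fails at j=3)
  i=3: ✗ (fails at j=4)
  i=4: ✗ (fails at j=5)
  i=5: ✗ (fails at j=6)
  i=6: ✗ (fails at j=7)
  i=7: ✗ (fails at j=8)
  i=8: ✗ (fails at j=9)
  i=9: ✗ (fails at j=10)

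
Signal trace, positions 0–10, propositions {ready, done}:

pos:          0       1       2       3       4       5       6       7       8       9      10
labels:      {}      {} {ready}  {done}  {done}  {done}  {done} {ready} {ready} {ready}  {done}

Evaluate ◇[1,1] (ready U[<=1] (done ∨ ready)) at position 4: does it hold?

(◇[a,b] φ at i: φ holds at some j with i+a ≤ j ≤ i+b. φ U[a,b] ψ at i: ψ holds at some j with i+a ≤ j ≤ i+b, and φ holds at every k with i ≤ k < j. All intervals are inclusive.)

Check (ready U[<=1] (done ∨ ready)) at each j in [5,5]:
  j=5: holds
Found at j=5 → formula holds.

Yes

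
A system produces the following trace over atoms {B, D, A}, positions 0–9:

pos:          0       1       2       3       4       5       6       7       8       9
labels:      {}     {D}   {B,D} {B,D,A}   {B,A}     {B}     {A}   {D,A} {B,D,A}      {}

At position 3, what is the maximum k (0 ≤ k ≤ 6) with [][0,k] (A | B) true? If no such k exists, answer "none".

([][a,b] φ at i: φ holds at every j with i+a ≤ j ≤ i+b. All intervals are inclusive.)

5

(A | B) must hold from j=3 onward; find where it first fails.
  j=3: holds
  j=4: holds
  j=5: holds
  j=6: holds
  j=7: holds
  j=8: holds
  j=9: fails
Holds on [3,8], so largest k = 5.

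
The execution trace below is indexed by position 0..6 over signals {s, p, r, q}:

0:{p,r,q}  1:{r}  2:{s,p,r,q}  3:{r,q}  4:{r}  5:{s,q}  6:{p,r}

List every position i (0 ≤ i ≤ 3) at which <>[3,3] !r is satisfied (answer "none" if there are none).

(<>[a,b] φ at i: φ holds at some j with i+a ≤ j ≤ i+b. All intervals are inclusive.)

Evaluate at each i in [0,3]:
  i=0: ✗ (none in [3,3])
  i=1: ✗ (none in [4,4])
  i=2: ✓ (witness j=5)
  i=3: ✗ (none in [6,6])

2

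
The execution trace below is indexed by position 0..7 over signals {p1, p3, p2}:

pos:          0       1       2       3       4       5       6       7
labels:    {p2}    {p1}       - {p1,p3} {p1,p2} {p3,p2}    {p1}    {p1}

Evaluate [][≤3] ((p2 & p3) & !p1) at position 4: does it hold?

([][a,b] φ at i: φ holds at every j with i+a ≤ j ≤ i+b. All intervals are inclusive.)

Does not hold

Check ((p2 & p3) & !p1) at every j in [4,7]:
  j=4: false
  j=5: true
  j=6: false
  j=7: false
Fails at j=4 → formula fails.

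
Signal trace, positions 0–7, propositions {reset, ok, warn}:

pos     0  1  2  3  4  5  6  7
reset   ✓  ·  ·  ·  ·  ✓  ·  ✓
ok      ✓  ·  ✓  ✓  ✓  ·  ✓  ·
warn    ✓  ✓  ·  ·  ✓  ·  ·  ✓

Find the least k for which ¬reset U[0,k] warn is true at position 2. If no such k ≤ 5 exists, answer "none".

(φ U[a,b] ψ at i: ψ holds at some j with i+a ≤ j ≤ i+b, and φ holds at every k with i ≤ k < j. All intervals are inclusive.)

2

Need earliest j ≥ 2 with warn, and ¬reset at every k in [2,j-1].
  j=2: rhs fails.
  j=3: rhs fails.
  j=4: rhs holds; lhs holds on [2,3]. k = 2.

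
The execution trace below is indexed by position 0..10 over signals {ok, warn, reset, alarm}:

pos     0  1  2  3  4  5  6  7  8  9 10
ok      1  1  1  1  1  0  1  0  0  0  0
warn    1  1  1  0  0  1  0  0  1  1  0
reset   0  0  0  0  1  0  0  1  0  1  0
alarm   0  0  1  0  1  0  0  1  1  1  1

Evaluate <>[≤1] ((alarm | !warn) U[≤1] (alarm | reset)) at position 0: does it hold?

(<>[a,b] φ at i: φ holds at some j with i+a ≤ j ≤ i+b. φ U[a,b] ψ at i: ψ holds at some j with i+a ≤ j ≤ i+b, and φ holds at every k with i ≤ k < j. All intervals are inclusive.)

Check ((alarm | !warn) U[≤1] (alarm | reset)) at each j in [0,1]:
  j=0: fails
  j=1: fails
No position in the window satisfies it → formula fails.

No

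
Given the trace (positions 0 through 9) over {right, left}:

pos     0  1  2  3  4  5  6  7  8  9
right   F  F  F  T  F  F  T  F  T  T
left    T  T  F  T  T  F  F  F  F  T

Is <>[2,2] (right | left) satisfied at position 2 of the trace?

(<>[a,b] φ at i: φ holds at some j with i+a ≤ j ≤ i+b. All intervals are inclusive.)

Check (right | left) at each j in [4,4]:
  j=4: true
Found at j=4 → formula holds.

Holds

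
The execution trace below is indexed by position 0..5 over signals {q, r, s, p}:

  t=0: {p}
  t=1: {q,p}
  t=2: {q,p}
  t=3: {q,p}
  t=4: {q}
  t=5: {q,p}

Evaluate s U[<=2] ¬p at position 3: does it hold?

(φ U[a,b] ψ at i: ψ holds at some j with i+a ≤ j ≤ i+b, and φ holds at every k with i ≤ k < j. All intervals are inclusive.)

Need some j in [3,5] with ¬p, and s at every k in [3,j-1].
  j=3: ¬p false.
  j=4: ¬p holds, but s fails at k=3 → not this j.
  j=5: ¬p false.
No j in the window works → until fails.

No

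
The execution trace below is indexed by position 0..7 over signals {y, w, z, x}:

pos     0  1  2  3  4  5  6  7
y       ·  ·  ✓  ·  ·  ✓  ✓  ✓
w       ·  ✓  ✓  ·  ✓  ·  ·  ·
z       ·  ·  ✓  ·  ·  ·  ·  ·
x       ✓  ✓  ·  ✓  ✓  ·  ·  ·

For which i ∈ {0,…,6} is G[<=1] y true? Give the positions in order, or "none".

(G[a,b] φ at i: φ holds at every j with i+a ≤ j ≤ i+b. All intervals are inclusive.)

Evaluate at each i in [0,6]:
  i=0: ✗ (fails at j=0)
  i=1: ✗ (fails at j=1)
  i=2: ✗ (fails at j=3)
  i=3: ✗ (fails at j=3)
  i=4: ✗ (fails at j=4)
  i=5: ✓ (all of [5,6])
  i=6: ✓ (all of [6,7])

5, 6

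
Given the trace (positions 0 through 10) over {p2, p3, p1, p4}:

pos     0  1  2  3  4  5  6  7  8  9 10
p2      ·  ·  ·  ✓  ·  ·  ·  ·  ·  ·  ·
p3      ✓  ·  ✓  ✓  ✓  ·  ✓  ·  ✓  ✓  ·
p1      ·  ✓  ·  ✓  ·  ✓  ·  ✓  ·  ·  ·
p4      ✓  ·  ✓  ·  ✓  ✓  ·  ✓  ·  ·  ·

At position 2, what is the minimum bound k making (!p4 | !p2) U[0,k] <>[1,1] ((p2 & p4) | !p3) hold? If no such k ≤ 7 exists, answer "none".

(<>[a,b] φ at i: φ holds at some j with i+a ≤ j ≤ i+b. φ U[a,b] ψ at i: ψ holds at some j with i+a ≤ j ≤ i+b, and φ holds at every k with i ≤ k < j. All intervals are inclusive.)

Need earliest j ≥ 2 with <>[1,1] ((p2 & p4) | !p3), and (!p4 | !p2) at every k in [2,j-1].
  j=2: rhs fails.
  j=3: rhs fails.
  j=4: rhs holds; lhs holds on [2,3]. k = 2.

2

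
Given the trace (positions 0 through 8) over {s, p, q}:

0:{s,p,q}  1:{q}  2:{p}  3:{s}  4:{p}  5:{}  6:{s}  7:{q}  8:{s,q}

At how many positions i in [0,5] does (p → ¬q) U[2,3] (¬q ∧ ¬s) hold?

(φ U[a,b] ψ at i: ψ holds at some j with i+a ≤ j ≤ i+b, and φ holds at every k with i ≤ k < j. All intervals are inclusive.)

Evaluate at each i in [0,5]:
  i=0: ✗ (lhs fails at k=0 before rhs at j=2)
  i=1: ✓ (rhs at j=4; lhs holds on [1,3])
  i=2: ✓ (rhs at j=4; lhs holds on [2,3])
  i=3: ✓ (rhs at j=5; lhs holds on [3,4])
  i=4: ✗ (no rhs in [6,7])
  i=5: ✗ (no rhs in [7,8])
Positions where it holds: {1, 2, 3} → 3.

3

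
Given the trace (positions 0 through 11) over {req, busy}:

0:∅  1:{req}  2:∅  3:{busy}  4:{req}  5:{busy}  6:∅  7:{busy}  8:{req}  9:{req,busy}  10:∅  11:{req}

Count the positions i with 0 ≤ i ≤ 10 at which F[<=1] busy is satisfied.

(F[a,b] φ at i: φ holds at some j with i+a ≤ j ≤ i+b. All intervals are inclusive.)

Evaluate at each i in [0,10]:
  i=0: ✗ (none in [0,1])
  i=1: ✗ (none in [1,2])
  i=2: ✓ (witness j=3)
  i=3: ✓ (witness j=3)
  i=4: ✓ (witness j=5)
  i=5: ✓ (witness j=5)
  i=6: ✓ (witness j=7)
  i=7: ✓ (witness j=7)
  i=8: ✓ (witness j=9)
  i=9: ✓ (witness j=9)
  i=10: ✗ (none in [10,11])
Positions where it holds: {2, 3, 4, 5, 6, 7, 8, 9} → 8.

8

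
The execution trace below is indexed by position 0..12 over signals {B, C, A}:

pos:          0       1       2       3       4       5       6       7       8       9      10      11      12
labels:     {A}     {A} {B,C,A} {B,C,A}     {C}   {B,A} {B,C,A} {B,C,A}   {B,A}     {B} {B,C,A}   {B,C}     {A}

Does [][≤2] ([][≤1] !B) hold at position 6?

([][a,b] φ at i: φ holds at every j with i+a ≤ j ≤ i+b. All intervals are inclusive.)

Check [][≤1] !B at every j in [6,8]:
  j=6: fails at 6
  j=7: fails at 7
  j=8: fails at 8
Fails at j=6 → formula fails.

Does not hold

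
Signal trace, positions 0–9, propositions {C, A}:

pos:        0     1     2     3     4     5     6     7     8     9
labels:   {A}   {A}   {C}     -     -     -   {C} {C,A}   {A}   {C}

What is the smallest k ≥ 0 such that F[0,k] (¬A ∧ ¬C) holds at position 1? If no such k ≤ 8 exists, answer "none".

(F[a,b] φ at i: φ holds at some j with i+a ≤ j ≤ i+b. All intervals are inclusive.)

Scan j = 1,2,… for (¬A ∧ ¬C):
  j=1: fails
  j=2: fails
  j=3: holds
First hit at j=3, so smallest k = 3-1 = 2.

2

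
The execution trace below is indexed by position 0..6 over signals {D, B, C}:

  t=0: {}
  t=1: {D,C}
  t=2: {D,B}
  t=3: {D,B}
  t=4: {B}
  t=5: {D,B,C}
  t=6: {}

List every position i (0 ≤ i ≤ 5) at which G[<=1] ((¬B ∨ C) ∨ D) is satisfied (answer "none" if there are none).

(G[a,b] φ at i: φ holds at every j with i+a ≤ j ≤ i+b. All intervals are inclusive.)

0, 1, 2, 5

Evaluate at each i in [0,5]:
  i=0: ✓ (all of [0,1])
  i=1: ✓ (all of [1,2])
  i=2: ✓ (all of [2,3])
  i=3: ✗ (fails at j=4)
  i=4: ✗ (fails at j=4)
  i=5: ✓ (all of [5,6])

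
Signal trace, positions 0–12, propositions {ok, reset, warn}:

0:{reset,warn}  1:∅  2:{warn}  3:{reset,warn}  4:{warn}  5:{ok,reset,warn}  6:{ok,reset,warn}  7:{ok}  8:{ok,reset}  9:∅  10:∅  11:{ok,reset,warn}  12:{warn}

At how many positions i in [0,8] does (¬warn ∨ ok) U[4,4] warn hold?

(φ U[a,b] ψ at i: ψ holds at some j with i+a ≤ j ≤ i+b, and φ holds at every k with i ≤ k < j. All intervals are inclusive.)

Evaluate at each i in [0,8]:
  i=0: ✗ (lhs fails at k=0 before rhs at j=4)
  i=1: ✗ (lhs fails at k=2 before rhs at j=5)
  i=2: ✗ (lhs fails at k=2 before rhs at j=6)
  i=3: ✗ (no rhs in [7,7])
  i=4: ✗ (no rhs in [8,8])
  i=5: ✗ (no rhs in [9,9])
  i=6: ✗ (no rhs in [10,10])
  i=7: ✓ (rhs at j=11; lhs holds on [7,10])
  i=8: ✓ (rhs at j=12; lhs holds on [8,11])
Positions where it holds: {7, 8} → 2.

2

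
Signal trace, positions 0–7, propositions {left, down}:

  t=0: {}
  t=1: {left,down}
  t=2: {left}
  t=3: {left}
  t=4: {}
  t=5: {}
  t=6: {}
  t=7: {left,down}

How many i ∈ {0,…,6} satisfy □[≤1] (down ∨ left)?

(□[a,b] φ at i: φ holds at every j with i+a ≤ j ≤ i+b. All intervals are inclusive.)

Evaluate at each i in [0,6]:
  i=0: ✗ (fails at j=0)
  i=1: ✓ (all of [1,2])
  i=2: ✓ (all of [2,3])
  i=3: ✗ (fails at j=4)
  i=4: ✗ (fails at j=4)
  i=5: ✗ (fails at j=5)
  i=6: ✗ (fails at j=6)
Positions where it holds: {1, 2} → 2.

2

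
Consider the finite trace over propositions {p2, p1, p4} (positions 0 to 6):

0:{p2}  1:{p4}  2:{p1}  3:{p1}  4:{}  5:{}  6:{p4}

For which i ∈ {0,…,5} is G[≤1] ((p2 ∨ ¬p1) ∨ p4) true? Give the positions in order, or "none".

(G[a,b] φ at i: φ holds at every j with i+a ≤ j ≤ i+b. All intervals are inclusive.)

0, 4, 5

Evaluate at each i in [0,5]:
  i=0: ✓ (all of [0,1])
  i=1: ✗ (fails at j=2)
  i=2: ✗ (fails at j=2)
  i=3: ✗ (fails at j=3)
  i=4: ✓ (all of [4,5])
  i=5: ✓ (all of [5,6])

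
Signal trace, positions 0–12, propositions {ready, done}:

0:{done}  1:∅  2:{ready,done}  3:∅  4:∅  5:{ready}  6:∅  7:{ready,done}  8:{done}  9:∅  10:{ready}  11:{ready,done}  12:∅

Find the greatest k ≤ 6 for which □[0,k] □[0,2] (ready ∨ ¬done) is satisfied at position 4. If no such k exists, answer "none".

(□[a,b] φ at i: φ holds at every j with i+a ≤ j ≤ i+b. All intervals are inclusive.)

□[0,2] (ready ∨ ¬done) must hold from j=4 onward; find where it first fails.
  j=4: holds
  j=5: holds
  j=6: fails
Holds on [4,5], so largest k = 1.

1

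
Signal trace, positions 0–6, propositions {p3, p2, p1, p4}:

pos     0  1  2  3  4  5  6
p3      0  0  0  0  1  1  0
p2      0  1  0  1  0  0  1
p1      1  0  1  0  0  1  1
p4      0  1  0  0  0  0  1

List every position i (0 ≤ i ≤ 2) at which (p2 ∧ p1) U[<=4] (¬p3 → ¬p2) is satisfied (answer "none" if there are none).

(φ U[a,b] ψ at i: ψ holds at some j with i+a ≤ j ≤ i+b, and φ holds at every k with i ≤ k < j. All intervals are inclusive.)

0, 2

Evaluate at each i in [0,2]:
  i=0: ✓ (rhs at j=0)
  i=1: ✗ (lhs fails at k=1 before rhs at j=2)
  i=2: ✓ (rhs at j=2)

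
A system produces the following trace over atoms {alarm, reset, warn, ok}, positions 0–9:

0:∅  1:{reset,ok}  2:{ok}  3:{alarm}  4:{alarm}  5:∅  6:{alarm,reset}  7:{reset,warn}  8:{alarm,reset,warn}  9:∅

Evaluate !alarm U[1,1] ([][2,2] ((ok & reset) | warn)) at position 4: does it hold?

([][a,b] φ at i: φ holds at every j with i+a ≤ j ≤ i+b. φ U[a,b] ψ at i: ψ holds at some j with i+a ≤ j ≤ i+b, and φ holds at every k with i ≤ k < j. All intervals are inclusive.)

No

Need some j in [5,5] with [][2,2] ((ok & reset) | warn), and !alarm at every k in [4,j-1].
  j=5: [][2,2] ((ok & reset) | warn) holds, but !alarm fails at k=4 → not this j.
No j in the window works → until fails.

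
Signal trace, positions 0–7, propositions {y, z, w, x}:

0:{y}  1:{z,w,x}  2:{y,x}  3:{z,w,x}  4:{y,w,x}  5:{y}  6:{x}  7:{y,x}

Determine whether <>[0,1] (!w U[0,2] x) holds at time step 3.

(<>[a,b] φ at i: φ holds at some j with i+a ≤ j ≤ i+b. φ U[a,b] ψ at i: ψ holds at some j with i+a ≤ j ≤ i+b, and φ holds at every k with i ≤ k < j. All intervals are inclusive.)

Yes

Check (!w U[0,2] x) at each j in [3,4]:
  j=3: holds
  j=4: holds
Found at j=3 → formula holds.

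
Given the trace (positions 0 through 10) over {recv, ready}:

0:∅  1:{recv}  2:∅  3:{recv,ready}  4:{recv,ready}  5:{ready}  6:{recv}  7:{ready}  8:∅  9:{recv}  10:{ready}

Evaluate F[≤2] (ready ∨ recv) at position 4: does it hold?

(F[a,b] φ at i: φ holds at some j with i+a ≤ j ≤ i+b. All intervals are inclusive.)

Check (ready ∨ recv) at each j in [4,6]:
  j=4: true
  j=5: true
  j=6: true
Found at j=4 → formula holds.

Holds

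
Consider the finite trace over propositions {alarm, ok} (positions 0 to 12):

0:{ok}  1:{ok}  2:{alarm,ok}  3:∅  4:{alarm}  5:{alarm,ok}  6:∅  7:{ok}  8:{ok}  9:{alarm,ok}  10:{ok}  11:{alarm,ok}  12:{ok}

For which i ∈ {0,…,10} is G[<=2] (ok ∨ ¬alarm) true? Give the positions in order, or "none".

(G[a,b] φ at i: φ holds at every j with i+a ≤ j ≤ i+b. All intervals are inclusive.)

Evaluate at each i in [0,10]:
  i=0: ✓ (all of [0,2])
  i=1: ✓ (all of [1,3])
  i=2: ✗ (fails at j=4)
  i=3: ✗ (fails at j=4)
  i=4: ✗ (fails at j=4)
  i=5: ✓ (all of [5,7])
  i=6: ✓ (all of [6,8])
  i=7: ✓ (all of [7,9])
  i=8: ✓ (all of [8,10])
  i=9: ✓ (all of [9,11])
  i=10: ✓ (all of [10,12])

0, 1, 5, 6, 7, 8, 9, 10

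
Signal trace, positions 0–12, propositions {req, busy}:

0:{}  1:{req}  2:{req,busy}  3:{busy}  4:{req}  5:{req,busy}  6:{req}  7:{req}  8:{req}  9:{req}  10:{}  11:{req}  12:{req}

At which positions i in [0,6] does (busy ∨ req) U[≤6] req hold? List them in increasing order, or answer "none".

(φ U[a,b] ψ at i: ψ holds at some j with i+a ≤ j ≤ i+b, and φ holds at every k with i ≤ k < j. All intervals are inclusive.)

1, 2, 3, 4, 5, 6

Evaluate at each i in [0,6]:
  i=0: ✗ (lhs fails at k=0 before rhs at j=1)
  i=1: ✓ (rhs at j=1)
  i=2: ✓ (rhs at j=2)
  i=3: ✓ (rhs at j=4; lhs holds on [3,3])
  i=4: ✓ (rhs at j=4)
  i=5: ✓ (rhs at j=5)
  i=6: ✓ (rhs at j=6)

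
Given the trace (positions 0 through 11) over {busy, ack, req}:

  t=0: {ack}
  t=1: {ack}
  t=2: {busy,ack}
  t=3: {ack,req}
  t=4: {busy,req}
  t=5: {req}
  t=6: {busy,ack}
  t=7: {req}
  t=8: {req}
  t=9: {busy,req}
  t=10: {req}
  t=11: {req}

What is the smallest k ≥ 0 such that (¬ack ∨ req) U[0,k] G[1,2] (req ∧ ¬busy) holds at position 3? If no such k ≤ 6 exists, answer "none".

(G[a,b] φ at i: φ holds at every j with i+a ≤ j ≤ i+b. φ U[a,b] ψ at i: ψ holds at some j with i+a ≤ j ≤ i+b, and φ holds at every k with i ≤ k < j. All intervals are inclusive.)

3

Need earliest j ≥ 3 with G[1,2] (req ∧ ¬busy), and (¬ack ∨ req) at every k in [3,j-1].
  j=3: rhs fails.
  j=4: rhs fails.
  j=5: rhs fails.
  j=6: rhs holds; lhs holds on [3,5]. k = 3.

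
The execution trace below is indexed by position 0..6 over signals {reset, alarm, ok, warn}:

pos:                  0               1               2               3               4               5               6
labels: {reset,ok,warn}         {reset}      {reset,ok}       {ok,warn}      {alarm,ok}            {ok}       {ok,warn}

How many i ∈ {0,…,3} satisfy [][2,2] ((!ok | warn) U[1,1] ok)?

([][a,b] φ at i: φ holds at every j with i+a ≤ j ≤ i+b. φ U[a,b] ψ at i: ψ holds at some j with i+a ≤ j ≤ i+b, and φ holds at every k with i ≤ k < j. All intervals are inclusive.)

1

Evaluate at each i in [0,3]:
  i=0: ✗ (fails at j=2)
  i=1: ✓ (all of [3,3])
  i=2: ✗ (fails at j=4)
  i=3: ✗ (fails at j=5)
Positions where it holds: {1} → 1.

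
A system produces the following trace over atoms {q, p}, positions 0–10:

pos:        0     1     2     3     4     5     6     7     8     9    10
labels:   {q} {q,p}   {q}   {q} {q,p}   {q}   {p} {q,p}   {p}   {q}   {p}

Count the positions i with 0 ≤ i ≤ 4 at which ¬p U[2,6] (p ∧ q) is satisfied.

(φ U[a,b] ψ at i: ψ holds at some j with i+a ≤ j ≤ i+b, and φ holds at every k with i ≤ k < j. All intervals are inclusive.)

1

Evaluate at each i in [0,4]:
  i=0: ✗ (lhs fails at k=1 before rhs at j=4)
  i=1: ✗ (lhs fails at k=1 before rhs at j=4)
  i=2: ✓ (rhs at j=4; lhs holds on [2,3])
  i=3: ✗ (lhs fails at k=4 before rhs at j=7)
  i=4: ✗ (lhs fails at k=4 before rhs at j=7)
Positions where it holds: {2} → 1.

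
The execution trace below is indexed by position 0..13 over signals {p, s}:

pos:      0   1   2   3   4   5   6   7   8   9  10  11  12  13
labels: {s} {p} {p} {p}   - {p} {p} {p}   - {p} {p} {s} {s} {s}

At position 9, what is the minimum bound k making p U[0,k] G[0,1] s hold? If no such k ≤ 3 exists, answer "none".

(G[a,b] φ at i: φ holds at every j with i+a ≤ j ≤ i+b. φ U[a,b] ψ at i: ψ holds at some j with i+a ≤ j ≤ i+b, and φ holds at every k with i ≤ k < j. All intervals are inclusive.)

2

Need earliest j ≥ 9 with G[0,1] s, and p at every k in [9,j-1].
  j=9: rhs fails.
  j=10: rhs fails.
  j=11: rhs holds; lhs holds on [9,10]. k = 2.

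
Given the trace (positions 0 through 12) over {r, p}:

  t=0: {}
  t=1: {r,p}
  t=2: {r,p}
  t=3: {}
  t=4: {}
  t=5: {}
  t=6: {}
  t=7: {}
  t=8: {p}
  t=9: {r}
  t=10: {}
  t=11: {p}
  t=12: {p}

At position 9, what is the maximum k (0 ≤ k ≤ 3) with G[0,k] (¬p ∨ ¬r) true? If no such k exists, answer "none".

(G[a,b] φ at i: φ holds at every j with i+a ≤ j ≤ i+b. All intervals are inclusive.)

(¬p ∨ ¬r) must hold from j=9 onward; find where it first fails.
  j=9: holds
  j=10: holds
  j=11: holds
  j=12: holds
Holds through j=12; largest k = 3.

3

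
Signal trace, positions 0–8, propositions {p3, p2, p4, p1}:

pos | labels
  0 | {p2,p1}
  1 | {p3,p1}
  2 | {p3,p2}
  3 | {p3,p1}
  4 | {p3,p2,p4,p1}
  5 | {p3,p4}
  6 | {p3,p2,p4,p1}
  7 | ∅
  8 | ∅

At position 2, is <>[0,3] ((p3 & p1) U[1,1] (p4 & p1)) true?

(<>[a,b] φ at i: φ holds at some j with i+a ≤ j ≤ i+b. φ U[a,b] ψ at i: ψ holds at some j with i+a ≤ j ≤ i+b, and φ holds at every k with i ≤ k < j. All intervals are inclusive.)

Yes

Check ((p3 & p1) U[1,1] (p4 & p1)) at each j in [2,5]:
  j=2: fails
  j=3: holds
  j=4: fails
  j=5: fails
Found at j=3 → formula holds.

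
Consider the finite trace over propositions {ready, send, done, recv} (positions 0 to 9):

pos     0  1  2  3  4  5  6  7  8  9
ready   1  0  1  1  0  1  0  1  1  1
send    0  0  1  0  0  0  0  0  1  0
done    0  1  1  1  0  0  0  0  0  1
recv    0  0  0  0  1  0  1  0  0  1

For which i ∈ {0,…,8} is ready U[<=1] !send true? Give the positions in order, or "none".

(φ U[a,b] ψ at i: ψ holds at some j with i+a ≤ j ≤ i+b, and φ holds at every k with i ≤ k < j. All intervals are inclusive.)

Evaluate at each i in [0,8]:
  i=0: ✓ (rhs at j=0)
  i=1: ✓ (rhs at j=1)
  i=2: ✓ (rhs at j=3; lhs holds on [2,2])
  i=3: ✓ (rhs at j=3)
  i=4: ✓ (rhs at j=4)
  i=5: ✓ (rhs at j=5)
  i=6: ✓ (rhs at j=6)
  i=7: ✓ (rhs at j=7)
  i=8: ✓ (rhs at j=9; lhs holds on [8,8])

0, 1, 2, 3, 4, 5, 6, 7, 8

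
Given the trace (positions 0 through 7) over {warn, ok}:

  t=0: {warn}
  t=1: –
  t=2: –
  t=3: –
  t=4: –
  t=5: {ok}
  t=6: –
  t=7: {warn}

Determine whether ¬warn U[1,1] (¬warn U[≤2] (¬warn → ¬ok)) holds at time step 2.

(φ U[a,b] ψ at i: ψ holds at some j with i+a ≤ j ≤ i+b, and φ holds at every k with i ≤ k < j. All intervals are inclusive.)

Need some j in [3,3] with (¬warn U[≤2] (¬warn → ¬ok)), and ¬warn at every k in [2,j-1].
  j=3: (¬warn U[≤2] (¬warn → ¬ok)) holds; ¬warn holds at every k in [2,2] → satisfied.

Holds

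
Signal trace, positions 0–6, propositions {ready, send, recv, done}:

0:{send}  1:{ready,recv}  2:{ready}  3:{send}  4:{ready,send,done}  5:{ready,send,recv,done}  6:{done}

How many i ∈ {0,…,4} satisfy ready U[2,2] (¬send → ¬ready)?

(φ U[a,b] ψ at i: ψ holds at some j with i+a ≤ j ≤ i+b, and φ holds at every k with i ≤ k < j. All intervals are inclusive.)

Evaluate at each i in [0,4]:
  i=0: ✗ (no rhs in [2,2])
  i=1: ✓ (rhs at j=3; lhs holds on [1,2])
  i=2: ✗ (lhs fails at k=3 before rhs at j=4)
  i=3: ✗ (lhs fails at k=3 before rhs at j=5)
  i=4: ✓ (rhs at j=6; lhs holds on [4,5])
Positions where it holds: {1, 4} → 2.

2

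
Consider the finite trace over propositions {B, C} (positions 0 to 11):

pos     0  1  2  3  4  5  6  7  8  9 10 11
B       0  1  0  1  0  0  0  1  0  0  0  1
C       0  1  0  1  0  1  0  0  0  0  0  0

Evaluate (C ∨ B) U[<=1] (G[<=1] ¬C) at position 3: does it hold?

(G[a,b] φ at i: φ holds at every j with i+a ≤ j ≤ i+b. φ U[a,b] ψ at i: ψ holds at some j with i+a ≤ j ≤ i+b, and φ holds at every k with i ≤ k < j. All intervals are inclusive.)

No

Need some j in [3,4] with G[<=1] ¬C, and (C ∨ B) at every k in [3,j-1].
  j=3: G[<=1] ¬C — fails at 3.
  j=4: G[<=1] ¬C — fails at 5.
No j in the window works → until fails.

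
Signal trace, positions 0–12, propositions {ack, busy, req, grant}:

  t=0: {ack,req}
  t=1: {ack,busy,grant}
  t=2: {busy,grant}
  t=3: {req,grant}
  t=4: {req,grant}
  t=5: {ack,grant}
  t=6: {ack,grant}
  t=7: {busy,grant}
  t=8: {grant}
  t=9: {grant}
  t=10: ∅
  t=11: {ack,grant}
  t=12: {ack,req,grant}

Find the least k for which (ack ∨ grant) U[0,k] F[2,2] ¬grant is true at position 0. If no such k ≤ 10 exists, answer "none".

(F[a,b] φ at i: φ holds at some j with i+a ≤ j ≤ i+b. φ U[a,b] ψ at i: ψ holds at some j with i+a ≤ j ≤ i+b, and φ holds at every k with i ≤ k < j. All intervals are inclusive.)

Need earliest j ≥ 0 with F[2,2] ¬grant, and (ack ∨ grant) at every k in [0,j-1].
  j=0: rhs fails.
  j=1: rhs fails.
  j=2: rhs fails.
  j=3: rhs fails.
  j=4: rhs fails.
  j=5: rhs fails.
  j=6: rhs fails.
  j=7: rhs fails.
  j=8: rhs holds; lhs holds on [0,7]. k = 8.

8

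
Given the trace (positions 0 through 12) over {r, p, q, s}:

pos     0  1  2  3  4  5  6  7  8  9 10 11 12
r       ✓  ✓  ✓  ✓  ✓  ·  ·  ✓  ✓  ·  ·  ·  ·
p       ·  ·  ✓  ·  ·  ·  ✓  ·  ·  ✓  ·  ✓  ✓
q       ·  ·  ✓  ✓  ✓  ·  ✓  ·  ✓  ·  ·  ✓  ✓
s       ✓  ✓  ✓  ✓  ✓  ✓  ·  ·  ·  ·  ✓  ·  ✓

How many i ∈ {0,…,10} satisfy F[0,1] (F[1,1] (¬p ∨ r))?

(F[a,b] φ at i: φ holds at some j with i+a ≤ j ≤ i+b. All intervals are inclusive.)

Evaluate at each i in [0,10]:
  i=0: ✓ (witness j=0)
  i=1: ✓ (witness j=1)
  i=2: ✓ (witness j=2)
  i=3: ✓ (witness j=3)
  i=4: ✓ (witness j=4)
  i=5: ✓ (witness j=6)
  i=6: ✓ (witness j=6)
  i=7: ✓ (witness j=7)
  i=8: ✓ (witness j=9)
  i=9: ✓ (witness j=9)
  i=10: ✗ (none in [10,11])
Positions where it holds: {0, 1, 2, 3, 4, 5, 6, 7, 8, 9} → 10.

10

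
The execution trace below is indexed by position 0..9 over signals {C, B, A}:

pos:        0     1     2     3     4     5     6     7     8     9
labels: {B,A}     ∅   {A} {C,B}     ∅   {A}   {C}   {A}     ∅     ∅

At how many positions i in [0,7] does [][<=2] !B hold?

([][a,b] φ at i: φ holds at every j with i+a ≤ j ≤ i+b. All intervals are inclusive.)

Evaluate at each i in [0,7]:
  i=0: ✗ (fails at j=0)
  i=1: ✗ (fails at j=3)
  i=2: ✗ (fails at j=3)
  i=3: ✗ (fails at j=3)
  i=4: ✓ (all of [4,6])
  i=5: ✓ (all of [5,7])
  i=6: ✓ (all of [6,8])
  i=7: ✓ (all of [7,9])
Positions where it holds: {4, 5, 6, 7} → 4.

4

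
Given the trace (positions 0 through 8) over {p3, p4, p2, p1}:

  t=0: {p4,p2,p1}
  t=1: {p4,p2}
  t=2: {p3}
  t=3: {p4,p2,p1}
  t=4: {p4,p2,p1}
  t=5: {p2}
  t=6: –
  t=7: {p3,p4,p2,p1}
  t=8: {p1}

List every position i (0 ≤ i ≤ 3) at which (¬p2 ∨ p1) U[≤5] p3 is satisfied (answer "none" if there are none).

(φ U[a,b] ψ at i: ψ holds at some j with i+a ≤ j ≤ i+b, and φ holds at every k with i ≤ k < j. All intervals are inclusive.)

2

Evaluate at each i in [0,3]:
  i=0: ✗ (lhs fails at k=1 before rhs at j=2)
  i=1: ✗ (lhs fails at k=1 before rhs at j=2)
  i=2: ✓ (rhs at j=2)
  i=3: ✗ (lhs fails at k=5 before rhs at j=7)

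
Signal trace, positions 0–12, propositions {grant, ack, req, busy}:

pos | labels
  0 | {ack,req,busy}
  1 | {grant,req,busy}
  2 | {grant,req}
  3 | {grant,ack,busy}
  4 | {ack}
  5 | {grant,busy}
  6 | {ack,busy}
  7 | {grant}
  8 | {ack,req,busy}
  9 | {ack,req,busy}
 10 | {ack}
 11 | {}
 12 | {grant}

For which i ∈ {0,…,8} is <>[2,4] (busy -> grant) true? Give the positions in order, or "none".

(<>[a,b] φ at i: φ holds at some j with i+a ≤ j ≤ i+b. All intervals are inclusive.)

Evaluate at each i in [0,8]:
  i=0: ✓ (witness j=2)
  i=1: ✓ (witness j=3)
  i=2: ✓ (witness j=4)
  i=3: ✓ (witness j=5)
  i=4: ✓ (witness j=7)
  i=5: ✓ (witness j=7)
  i=6: ✓ (witness j=10)
  i=7: ✓ (witness j=10)
  i=8: ✓ (witness j=10)

0, 1, 2, 3, 4, 5, 6, 7, 8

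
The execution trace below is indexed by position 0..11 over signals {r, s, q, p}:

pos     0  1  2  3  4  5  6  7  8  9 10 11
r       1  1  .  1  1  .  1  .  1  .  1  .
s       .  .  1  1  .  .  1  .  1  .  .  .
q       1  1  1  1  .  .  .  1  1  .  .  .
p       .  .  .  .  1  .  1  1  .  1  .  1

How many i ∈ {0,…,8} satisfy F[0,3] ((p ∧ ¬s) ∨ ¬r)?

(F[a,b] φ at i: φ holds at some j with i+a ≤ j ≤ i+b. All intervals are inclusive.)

Evaluate at each i in [0,8]:
  i=0: ✓ (witness j=2)
  i=1: ✓ (witness j=2)
  i=2: ✓ (witness j=2)
  i=3: ✓ (witness j=4)
  i=4: ✓ (witness j=4)
  i=5: ✓ (witness j=5)
  i=6: ✓ (witness j=7)
  i=7: ✓ (witness j=7)
  i=8: ✓ (witness j=9)
Positions where it holds: {0, 1, 2, 3, 4, 5, 6, 7, 8} → 9.

9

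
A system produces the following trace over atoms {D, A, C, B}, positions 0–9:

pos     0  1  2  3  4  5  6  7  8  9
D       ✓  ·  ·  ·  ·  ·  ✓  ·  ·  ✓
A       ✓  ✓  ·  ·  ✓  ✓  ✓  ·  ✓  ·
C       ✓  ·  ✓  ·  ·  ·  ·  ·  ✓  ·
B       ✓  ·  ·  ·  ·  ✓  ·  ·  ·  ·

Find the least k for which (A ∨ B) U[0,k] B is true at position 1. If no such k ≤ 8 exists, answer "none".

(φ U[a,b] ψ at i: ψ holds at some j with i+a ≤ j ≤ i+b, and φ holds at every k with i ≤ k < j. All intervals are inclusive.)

none

Need earliest j ≥ 1 with B, and (A ∨ B) at every k in [1,j-1].
  j=1: rhs fails.
  j=2: rhs fails.
  j=3: rhs fails.
  j=4: rhs fails.
  j=5: rhs holds but lhs fails at k=2.
  j=6: rhs fails.
  j=7: rhs fails.
  j=8: rhs fails.
  j=9: rhs fails.
No witness within the range → none.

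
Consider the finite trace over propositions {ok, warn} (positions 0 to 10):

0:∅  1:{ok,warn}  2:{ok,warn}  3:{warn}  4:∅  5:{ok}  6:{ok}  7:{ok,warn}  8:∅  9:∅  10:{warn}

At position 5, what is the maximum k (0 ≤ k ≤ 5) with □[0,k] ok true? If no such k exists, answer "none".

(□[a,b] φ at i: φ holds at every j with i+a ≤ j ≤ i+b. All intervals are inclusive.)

2

ok must hold from j=5 onward; find where it first fails.
  j=5: holds
  j=6: holds
  j=7: holds
  j=8: fails
Holds on [5,7], so largest k = 2.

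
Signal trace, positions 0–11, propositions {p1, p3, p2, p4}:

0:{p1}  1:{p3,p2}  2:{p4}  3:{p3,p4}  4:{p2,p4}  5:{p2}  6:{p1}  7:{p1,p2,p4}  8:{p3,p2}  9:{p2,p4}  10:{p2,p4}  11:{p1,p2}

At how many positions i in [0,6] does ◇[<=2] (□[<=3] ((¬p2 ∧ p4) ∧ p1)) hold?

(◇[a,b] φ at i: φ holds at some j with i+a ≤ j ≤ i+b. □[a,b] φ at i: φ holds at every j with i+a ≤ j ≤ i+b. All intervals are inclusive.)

0

Evaluate at each i in [0,6]:
  i=0: ✗ (none in [0,2])
  i=1: ✗ (none in [1,3])
  i=2: ✗ (none in [2,4])
  i=3: ✗ (none in [3,5])
  i=4: ✗ (none in [4,6])
  i=5: ✗ (none in [5,7])
  i=6: ✗ (none in [6,8])
Positions where it holds: {} → 0.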